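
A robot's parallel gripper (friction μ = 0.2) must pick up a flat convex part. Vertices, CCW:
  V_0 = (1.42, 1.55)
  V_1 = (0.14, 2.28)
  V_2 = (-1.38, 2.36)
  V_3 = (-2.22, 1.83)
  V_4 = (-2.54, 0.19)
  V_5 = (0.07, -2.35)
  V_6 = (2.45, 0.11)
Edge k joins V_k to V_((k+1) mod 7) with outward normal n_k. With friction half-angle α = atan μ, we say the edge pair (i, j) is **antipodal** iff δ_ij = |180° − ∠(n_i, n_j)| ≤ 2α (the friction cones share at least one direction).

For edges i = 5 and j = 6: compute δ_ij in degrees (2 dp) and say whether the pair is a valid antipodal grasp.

δ = 100.37°, invalid

α = atan 0.2 = 11.31°;  2α = 22.62°
edge 5: e_5 = (+2.38, +2.46);  n_5 = (+0.7187, -0.6953)
edge 6: e_6 = (-1.03, +1.44);  n_6 = (+0.8134, +0.5818)
∠(n_5, n_6) = 79.63°
δ = |180° − 79.63°| = 100.37°
100.37° > 2α = 22.62°  →  invalid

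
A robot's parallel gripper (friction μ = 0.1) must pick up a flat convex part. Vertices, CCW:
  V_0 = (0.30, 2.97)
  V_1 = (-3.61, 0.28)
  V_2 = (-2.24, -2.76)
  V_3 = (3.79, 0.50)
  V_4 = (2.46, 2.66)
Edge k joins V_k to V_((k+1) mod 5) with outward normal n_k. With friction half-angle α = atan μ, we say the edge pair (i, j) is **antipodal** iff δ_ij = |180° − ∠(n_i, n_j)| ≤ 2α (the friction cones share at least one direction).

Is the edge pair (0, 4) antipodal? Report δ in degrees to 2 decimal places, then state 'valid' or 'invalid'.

δ = 137.31°, invalid

α = atan 0.1 = 5.71°;  2α = 11.42°
edge 0: e_0 = (-3.91, -2.69);  n_0 = (-0.5668, +0.8239)
edge 4: e_4 = (-2.16, +0.31);  n_4 = (+0.1421, +0.9899)
∠(n_0, n_4) = 42.69°
δ = |180° − 42.69°| = 137.31°
137.31° > 2α = 11.42°  →  invalid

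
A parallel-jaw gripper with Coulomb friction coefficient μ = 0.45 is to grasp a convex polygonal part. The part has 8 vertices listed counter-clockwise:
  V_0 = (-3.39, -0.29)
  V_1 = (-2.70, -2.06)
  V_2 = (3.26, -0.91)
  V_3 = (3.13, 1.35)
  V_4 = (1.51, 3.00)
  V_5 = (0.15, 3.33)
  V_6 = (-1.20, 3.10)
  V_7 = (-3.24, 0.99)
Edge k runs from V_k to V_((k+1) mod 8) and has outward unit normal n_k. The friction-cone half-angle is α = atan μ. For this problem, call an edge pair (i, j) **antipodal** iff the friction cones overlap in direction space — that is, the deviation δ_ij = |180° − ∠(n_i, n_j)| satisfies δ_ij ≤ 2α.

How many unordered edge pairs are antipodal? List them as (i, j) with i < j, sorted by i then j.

α = atan 0.45 = 24.23°;  2α = 48.46°
n_0 = (-0.9317, -0.3632)
n_1 = (+0.1895, -0.9819)
n_2 = (+0.9983, +0.0574)
n_3 = (+0.7136, +0.7006)
n_4 = (+0.2358, +0.9718)
n_5 = (-0.1680, +0.9858)
n_6 = (-0.7189, +0.6951)
n_7 = (-0.9932, +0.1164)
  (0,1): δ = 100.38°  ·
  (0,2): δ = 18.01°  ✓
  (0,3): δ = 23.18°  ✓
  (0,4): δ = 55.06°  ·
  (0,5): δ = 78.37°  ·
  (0,6): δ = 114.67°  ·
  (0,7): δ = 152.02°  ·
  (1,2): δ = 97.63°  ·
  (1,3): δ = 56.45°  ·
  (1,4): δ = 24.56°  ✓
  (1,5): δ = 1.25°  ✓
  (1,6): δ = 35.05°  ✓
  (1,7): δ = 72.39°  ·
  (2,3): δ = 138.82°  ·
  (2,4): δ = 106.93°  ·
  (2,5): δ = 83.62°  ·
  (2,6): δ = 47.33°  ✓
  (2,7): δ = 9.98°  ✓
  (3,4): δ = 148.11°  ·
  (3,5): δ = 124.81°  ·
  (3,6): δ = 88.51°  ·
  (3,7): δ = 51.16°  ·
  (4,5): δ = 156.69°  ·
  (4,6): δ = 120.39°  ·
  (4,7): δ = 83.04°  ·
  (5,6): δ = 143.70°  ·
  (5,7): δ = 106.35°  ·
  (6,7): δ = 142.65°  ·
antipodal pairs: 7

count = 7; pairs: (0,2), (0,3), (1,4), (1,5), (1,6), (2,6), (2,7)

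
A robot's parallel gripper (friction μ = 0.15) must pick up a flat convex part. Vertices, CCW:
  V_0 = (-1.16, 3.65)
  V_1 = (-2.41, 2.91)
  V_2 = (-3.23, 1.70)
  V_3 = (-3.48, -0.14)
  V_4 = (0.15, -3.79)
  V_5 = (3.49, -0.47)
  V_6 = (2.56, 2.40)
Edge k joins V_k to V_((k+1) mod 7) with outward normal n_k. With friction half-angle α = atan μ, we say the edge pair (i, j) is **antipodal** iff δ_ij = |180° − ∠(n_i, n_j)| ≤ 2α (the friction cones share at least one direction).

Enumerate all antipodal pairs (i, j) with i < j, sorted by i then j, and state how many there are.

α = atan 0.15 = 8.53°;  2α = 17.06°
n_0 = (-0.5094, +0.8605)
n_1 = (-0.8278, +0.5610)
n_2 = (-0.9909, +0.1346)
n_3 = (-0.7090, -0.7052)
n_4 = (+0.7050, -0.7092)
n_5 = (+0.9513, +0.3083)
n_6 = (+0.3185, +0.9479)
  (0,1): δ = 154.75°  ·
  (0,2): δ = 128.36°  ·
  (0,3): δ = 75.78°  ·
  (0,4): δ = 14.20°  ✓
  (0,5): δ = 77.33°  ·
  (0,6): δ = 130.80°  ·
  (1,2): δ = 153.61°  ·
  (1,3): δ = 101.03°  ·
  (1,4): δ = 11.05°  ✓
  (1,5): δ = 52.08°  ·
  (1,6): δ = 105.55°  ·
  (2,3): δ = 127.42°  ·
  (2,4): δ = 37.43°  ·
  (2,5): δ = 25.69°  ·
  (2,6): δ = 79.16°  ·
  (3,4): δ = 90.01°  ·
  (3,5): δ = 26.89°  ·
  (3,6): δ = 26.58°  ·
  (4,5): δ = 116.87°  ·
  (4,6): δ = 63.40°  ·
  (5,6): δ = 126.53°  ·
antipodal pairs: 2

count = 2; pairs: (0,4), (1,4)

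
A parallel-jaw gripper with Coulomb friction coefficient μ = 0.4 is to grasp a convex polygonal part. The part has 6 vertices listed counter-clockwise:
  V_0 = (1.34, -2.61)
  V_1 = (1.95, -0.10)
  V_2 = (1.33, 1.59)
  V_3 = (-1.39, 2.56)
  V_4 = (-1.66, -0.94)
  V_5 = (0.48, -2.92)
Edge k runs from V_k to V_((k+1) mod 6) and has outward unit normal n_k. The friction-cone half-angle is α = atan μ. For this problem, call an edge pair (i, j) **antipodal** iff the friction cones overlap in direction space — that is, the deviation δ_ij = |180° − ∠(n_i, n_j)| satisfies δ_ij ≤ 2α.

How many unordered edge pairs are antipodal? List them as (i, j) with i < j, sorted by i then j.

α = atan 0.4 = 21.80°;  2α = 43.60°
n_0 = (+0.9717, -0.2362)
n_1 = (+0.9388, +0.3444)
n_2 = (+0.3359, +0.9419)
n_3 = (-0.9970, +0.0769)
n_4 = (-0.6791, -0.7340)
n_5 = (+0.3391, -0.9407)
  (0,1): δ = 146.19°  ·
  (0,2): δ = 95.97°  ·
  (0,3): δ = 9.25°  ✓
  (0,4): δ = 60.88°  ·
  (0,5): δ = 123.48°  ·
  (1,2): δ = 129.77°  ·
  (1,3): δ = 24.56°  ✓
  (1,4): δ = 27.08°  ✓
  (1,5): δ = 89.68°  ·
  (2,3): δ = 74.78°  ·
  (2,4): δ = 23.15°  ✓
  (2,5): δ = 39.45°  ✓
  (3,4): δ = 128.36°  ·
  (3,5): δ = 65.77°  ·
  (4,5): δ = 117.40°  ·
antipodal pairs: 5

count = 5; pairs: (0,3), (1,3), (1,4), (2,4), (2,5)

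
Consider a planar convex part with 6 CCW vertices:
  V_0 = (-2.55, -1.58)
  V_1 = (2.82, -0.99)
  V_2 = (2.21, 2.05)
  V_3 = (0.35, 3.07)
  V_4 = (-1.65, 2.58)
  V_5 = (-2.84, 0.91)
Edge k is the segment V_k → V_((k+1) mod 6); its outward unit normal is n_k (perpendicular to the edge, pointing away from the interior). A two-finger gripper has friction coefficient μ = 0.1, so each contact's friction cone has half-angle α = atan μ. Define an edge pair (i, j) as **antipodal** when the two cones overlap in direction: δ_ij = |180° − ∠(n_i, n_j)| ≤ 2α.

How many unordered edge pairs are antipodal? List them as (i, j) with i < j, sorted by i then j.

count = 2; pairs: (0,3), (1,5)

α = atan 0.1 = 5.71°;  2α = 11.42°
n_0 = (+0.1092, -0.9940)
n_1 = (+0.9805, +0.1967)
n_2 = (+0.4808, +0.8768)
n_3 = (-0.2380, +0.9713)
n_4 = (-0.8144, +0.5803)
n_5 = (-0.9933, -0.1157)
  (0,1): δ = 84.92°  ·
  (0,2): δ = 35.01°  ·
  (0,3): δ = 7.50°  ✓
  (0,4): δ = 48.26°  ·
  (0,5): δ = 90.37°  ·
  (1,2): δ = 130.09°  ·
  (1,3): δ = 87.58°  ·
  (1,4): δ = 46.82°  ·
  (1,5): δ = 4.70°  ✓
  (2,3): δ = 137.49°  ·
  (2,4): δ = 96.73°  ·
  (2,5): δ = 54.62°  ·
  (3,4): δ = 139.24°  ·
  (3,5): δ = 97.12°  ·
  (4,5): δ = 137.88°  ·
antipodal pairs: 2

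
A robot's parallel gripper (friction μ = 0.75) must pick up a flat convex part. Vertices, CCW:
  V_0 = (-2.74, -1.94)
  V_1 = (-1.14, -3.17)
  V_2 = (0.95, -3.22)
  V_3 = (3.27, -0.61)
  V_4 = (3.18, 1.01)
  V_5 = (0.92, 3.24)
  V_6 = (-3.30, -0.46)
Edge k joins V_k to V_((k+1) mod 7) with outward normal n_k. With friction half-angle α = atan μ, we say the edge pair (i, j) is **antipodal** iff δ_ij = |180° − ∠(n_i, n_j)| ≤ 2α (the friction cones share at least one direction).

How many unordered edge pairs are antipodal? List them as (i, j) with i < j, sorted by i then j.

α = atan 0.75 = 36.87°;  2α = 73.74°
n_0 = (-0.6095, -0.7928)
n_1 = (-0.0239, -0.9997)
n_2 = (+0.7474, -0.6644)
n_3 = (+0.9985, +0.0555)
n_4 = (+0.7024, +0.7118)
n_5 = (-0.6593, +0.7519)
n_6 = (-0.9353, -0.3539)
  (0,1): δ = 143.82°  ·
  (0,2): δ = 94.08°  ·
  (0,3): δ = 49.27°  ✓
  (0,4): δ = 7.07°  ✓
  (0,5): δ = 78.79°  ·
  (0,6): δ = 148.28°  ·
  (1,2): δ = 130.26°  ·
  (1,3): δ = 85.45°  ·
  (1,4): δ = 43.25°  ✓
  (1,5): δ = 42.61°  ✓
  (1,6): δ = 112.10°  ·
  (2,3): δ = 135.19°  ·
  (2,4): δ = 92.98°  ·
  (2,5): δ = 7.12°  ✓
  (2,6): δ = 62.36°  ✓
  (3,4): δ = 137.80°  ·
  (3,5): δ = 51.94°  ✓
  (3,6): δ = 17.55°  ✓
  (4,5): δ = 94.14°  ·
  (4,6): δ = 24.66°  ✓
  (5,6): δ = 110.52°  ·
antipodal pairs: 9

count = 9; pairs: (0,3), (0,4), (1,4), (1,5), (2,5), (2,6), (3,5), (3,6), (4,6)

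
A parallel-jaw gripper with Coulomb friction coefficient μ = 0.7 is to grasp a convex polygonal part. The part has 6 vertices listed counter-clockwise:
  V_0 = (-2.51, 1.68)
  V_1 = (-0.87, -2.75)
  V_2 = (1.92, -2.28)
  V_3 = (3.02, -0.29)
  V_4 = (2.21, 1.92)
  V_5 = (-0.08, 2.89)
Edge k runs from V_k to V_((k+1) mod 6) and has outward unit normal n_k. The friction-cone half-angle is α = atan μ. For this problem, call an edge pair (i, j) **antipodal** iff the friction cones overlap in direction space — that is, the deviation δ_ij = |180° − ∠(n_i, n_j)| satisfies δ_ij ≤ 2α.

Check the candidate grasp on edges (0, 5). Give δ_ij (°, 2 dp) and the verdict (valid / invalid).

α = atan 0.7 = 34.99°;  2α = 69.98°
edge 0: e_0 = (+1.64, -4.43);  n_0 = (-0.9378, -0.3472)
edge 5: e_5 = (-2.43, -1.21);  n_5 = (-0.4457, +0.8952)
∠(n_0, n_5) = 83.84°
δ = |180° − 83.84°| = 96.16°
96.16° > 2α = 69.98°  →  invalid

δ = 96.16°, invalid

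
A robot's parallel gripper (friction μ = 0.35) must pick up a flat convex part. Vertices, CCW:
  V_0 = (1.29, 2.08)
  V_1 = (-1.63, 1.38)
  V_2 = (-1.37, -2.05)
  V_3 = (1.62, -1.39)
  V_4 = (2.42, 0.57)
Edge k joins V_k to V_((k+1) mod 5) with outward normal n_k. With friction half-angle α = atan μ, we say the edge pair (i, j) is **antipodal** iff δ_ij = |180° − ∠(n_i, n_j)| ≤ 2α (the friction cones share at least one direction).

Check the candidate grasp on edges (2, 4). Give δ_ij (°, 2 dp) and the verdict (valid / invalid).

δ = 65.64°, invalid

α = atan 0.35 = 19.29°;  2α = 38.58°
edge 2: e_2 = (+2.99, +0.66);  n_2 = (+0.2155, -0.9765)
edge 4: e_4 = (-1.13, +1.51);  n_4 = (+0.8006, +0.5992)
∠(n_2, n_4) = 114.36°
δ = |180° − 114.36°| = 65.64°
65.64° > 2α = 38.58°  →  invalid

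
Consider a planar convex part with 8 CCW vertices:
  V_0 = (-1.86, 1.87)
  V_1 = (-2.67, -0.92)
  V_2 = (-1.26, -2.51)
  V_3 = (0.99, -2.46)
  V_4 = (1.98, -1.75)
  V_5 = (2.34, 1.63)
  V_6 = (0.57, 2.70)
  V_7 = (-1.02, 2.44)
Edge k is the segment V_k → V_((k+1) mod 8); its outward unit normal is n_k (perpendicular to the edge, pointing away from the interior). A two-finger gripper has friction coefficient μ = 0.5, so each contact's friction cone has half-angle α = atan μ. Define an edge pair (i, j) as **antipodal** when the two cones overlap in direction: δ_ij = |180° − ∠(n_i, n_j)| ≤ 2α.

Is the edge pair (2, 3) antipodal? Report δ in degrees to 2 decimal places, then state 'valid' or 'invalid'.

α = atan 0.5 = 26.57°;  2α = 53.13°
edge 2: e_2 = (+2.25, +0.05);  n_2 = (+0.0222, -0.9998)
edge 3: e_3 = (+0.99, +0.71);  n_3 = (+0.5828, -0.8126)
∠(n_2, n_3) = 34.37°
δ = |180° − 34.37°| = 145.63°
145.63° > 2α = 53.13°  →  invalid

δ = 145.63°, invalid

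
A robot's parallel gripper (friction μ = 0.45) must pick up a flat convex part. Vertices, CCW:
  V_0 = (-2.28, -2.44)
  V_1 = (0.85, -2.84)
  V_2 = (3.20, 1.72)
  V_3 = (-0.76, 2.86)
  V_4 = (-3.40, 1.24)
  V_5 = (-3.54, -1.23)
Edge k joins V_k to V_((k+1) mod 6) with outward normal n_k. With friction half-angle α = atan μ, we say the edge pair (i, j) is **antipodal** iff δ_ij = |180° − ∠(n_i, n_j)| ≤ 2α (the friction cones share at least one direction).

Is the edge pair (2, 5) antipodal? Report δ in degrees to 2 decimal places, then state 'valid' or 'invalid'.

δ = 27.78°, valid

α = atan 0.45 = 24.23°;  2α = 48.46°
edge 2: e_2 = (-3.96, +1.14);  n_2 = (+0.2766, +0.9610)
edge 5: e_5 = (+1.26, -1.21);  n_5 = (-0.6927, -0.7213)
∠(n_2, n_5) = 152.22°
δ = |180° − 152.22°| = 27.78°
27.78° ≤ 2α = 48.46°  →  valid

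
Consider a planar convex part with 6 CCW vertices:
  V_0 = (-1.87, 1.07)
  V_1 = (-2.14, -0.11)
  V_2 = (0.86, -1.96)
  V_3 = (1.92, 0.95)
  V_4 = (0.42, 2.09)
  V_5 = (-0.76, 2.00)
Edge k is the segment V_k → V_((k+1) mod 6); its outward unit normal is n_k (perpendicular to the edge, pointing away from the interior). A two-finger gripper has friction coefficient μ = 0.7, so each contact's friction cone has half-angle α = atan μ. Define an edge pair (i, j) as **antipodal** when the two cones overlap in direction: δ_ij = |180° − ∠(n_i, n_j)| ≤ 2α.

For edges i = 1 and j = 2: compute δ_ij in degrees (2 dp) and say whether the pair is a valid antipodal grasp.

α = atan 0.7 = 34.99°;  2α = 69.98°
edge 1: e_1 = (+3.00, -1.85);  n_1 = (-0.5249, -0.8512)
edge 2: e_2 = (+1.06, +2.91);  n_2 = (+0.9396, -0.3423)
∠(n_1, n_2) = 101.65°
δ = |180° − 101.65°| = 78.35°
78.35° > 2α = 69.98°  →  invalid

δ = 78.35°, invalid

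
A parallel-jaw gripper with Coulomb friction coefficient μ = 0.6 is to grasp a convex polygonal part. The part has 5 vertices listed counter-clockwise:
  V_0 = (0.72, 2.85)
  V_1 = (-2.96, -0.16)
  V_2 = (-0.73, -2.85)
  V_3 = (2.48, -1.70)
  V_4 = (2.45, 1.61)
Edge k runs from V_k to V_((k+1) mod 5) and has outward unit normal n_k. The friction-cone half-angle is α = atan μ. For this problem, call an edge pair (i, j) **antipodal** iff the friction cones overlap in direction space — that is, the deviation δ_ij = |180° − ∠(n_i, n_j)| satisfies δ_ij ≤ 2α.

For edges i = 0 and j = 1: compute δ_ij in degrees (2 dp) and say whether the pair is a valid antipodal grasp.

α = atan 0.6 = 30.96°;  2α = 61.93°
edge 0: e_0 = (-3.68, -3.01);  n_0 = (-0.6331, +0.7741)
edge 1: e_1 = (+2.23, -2.69);  n_1 = (-0.7699, -0.6382)
∠(n_0, n_1) = 90.38°
δ = |180° − 90.38°| = 89.62°
89.62° > 2α = 61.93°  →  invalid

δ = 89.62°, invalid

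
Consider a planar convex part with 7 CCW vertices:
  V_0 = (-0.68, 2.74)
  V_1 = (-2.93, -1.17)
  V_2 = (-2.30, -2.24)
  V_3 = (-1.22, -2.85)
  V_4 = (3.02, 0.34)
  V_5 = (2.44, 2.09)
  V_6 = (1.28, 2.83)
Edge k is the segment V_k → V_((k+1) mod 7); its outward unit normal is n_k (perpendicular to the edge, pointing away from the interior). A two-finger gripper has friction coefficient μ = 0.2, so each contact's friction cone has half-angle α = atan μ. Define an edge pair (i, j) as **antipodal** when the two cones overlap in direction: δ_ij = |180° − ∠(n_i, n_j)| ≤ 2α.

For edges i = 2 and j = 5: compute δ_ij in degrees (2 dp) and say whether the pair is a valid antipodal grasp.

δ = 3.08°, valid

α = atan 0.2 = 11.31°;  2α = 22.62°
edge 2: e_2 = (+1.08, -0.61);  n_2 = (-0.4918, -0.8707)
edge 5: e_5 = (-1.16, +0.74);  n_5 = (+0.5378, +0.8431)
∠(n_2, n_5) = 176.92°
δ = |180° − 176.92°| = 3.08°
3.08° ≤ 2α = 22.62°  →  valid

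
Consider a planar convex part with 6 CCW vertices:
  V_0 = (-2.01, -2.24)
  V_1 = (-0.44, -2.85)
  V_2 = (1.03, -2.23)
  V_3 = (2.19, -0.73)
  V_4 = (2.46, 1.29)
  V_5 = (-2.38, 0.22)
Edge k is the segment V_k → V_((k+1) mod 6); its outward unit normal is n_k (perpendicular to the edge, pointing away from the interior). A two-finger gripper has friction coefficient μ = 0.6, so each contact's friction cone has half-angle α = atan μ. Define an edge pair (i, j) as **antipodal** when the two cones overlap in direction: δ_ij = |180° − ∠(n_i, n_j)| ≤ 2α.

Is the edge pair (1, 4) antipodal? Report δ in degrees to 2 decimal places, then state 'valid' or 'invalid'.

α = atan 0.6 = 30.96°;  2α = 61.93°
edge 1: e_1 = (+1.47, +0.62);  n_1 = (+0.3886, -0.9214)
edge 4: e_4 = (-4.84, -1.07);  n_4 = (-0.2159, +0.9764)
∠(n_1, n_4) = 169.60°
δ = |180° − 169.60°| = 10.40°
10.40° ≤ 2α = 61.93°  →  valid

δ = 10.40°, valid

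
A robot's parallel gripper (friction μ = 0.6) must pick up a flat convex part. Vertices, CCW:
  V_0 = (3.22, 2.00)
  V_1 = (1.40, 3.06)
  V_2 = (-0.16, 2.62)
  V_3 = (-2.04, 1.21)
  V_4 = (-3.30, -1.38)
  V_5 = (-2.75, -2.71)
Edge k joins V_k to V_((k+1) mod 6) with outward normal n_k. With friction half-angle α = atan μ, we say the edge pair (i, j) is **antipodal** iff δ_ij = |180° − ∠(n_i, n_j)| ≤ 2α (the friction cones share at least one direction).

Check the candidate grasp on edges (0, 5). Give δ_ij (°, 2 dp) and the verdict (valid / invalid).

α = atan 0.6 = 30.96°;  2α = 61.93°
edge 0: e_0 = (-1.82, +1.06);  n_0 = (+0.5033, +0.8641)
edge 5: e_5 = (+5.97, +4.71);  n_5 = (+0.6194, -0.7851)
∠(n_0, n_5) = 111.51°
δ = |180° − 111.51°| = 68.49°
68.49° > 2α = 61.93°  →  invalid

δ = 68.49°, invalid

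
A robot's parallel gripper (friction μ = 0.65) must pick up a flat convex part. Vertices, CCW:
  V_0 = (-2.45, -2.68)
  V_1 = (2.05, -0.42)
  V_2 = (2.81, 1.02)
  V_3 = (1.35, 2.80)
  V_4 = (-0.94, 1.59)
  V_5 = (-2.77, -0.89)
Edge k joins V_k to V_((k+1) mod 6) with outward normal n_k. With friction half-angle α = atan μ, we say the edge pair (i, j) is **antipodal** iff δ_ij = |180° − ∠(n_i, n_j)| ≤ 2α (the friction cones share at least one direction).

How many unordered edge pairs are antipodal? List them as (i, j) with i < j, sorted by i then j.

α = atan 0.65 = 33.02°;  2α = 66.05°
n_0 = (+0.4488, -0.8936)
n_1 = (+0.8844, -0.4668)
n_2 = (+0.7732, +0.6342)
n_3 = (-0.4672, +0.8842)
n_4 = (-0.8046, +0.5938)
n_5 = (-0.9844, -0.1760)
  (0,1): δ = 144.49°  ·
  (0,2): δ = 77.31°  ·
  (0,3): δ = 1.18°  ✓
  (0,4): δ = 26.91°  ✓
  (0,5): δ = 73.47°  ·
  (1,2): δ = 112.82°  ·
  (1,3): δ = 34.32°  ✓
  (1,4): δ = 8.60°  ✓
  (1,5): δ = 37.96°  ✓
  (2,3): δ = 101.51°  ·
  (2,4): δ = 75.78°  ·
  (2,5): δ = 29.22°  ✓
  (3,4): δ = 154.28°  ·
  (3,5): δ = 107.72°  ·
  (4,5): δ = 133.44°  ·
antipodal pairs: 6

count = 6; pairs: (0,3), (0,4), (1,3), (1,4), (1,5), (2,5)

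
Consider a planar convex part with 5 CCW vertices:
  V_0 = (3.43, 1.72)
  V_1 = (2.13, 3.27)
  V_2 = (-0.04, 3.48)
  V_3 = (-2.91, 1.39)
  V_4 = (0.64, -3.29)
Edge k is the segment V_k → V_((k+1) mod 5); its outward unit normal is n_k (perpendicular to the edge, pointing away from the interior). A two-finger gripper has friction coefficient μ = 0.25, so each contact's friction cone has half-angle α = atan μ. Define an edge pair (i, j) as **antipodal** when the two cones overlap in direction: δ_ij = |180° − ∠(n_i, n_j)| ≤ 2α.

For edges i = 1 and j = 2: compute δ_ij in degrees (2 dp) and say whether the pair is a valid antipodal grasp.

δ = 138.41°, invalid

α = atan 0.25 = 14.04°;  2α = 28.07°
edge 1: e_1 = (-2.17, +0.21);  n_1 = (+0.0963, +0.9954)
edge 2: e_2 = (-2.87, -2.09);  n_2 = (-0.5887, +0.8084)
∠(n_1, n_2) = 41.59°
δ = |180° − 41.59°| = 138.41°
138.41° > 2α = 28.07°  →  invalid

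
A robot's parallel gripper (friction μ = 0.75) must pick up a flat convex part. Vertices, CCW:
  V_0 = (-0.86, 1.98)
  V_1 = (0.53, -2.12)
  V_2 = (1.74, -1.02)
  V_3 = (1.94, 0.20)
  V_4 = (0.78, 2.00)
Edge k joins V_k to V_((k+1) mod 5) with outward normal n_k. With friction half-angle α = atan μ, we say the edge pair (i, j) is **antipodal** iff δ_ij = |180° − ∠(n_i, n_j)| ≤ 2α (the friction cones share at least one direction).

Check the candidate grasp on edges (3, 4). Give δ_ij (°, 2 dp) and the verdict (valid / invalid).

δ = 122.10°, invalid

α = atan 0.75 = 36.87°;  2α = 73.74°
edge 3: e_3 = (-1.16, +1.80);  n_3 = (+0.8406, +0.5417)
edge 4: e_4 = (-1.64, -0.02);  n_4 = (-0.0122, +0.9999)
∠(n_3, n_4) = 57.90°
δ = |180° − 57.90°| = 122.10°
122.10° > 2α = 73.74°  →  invalid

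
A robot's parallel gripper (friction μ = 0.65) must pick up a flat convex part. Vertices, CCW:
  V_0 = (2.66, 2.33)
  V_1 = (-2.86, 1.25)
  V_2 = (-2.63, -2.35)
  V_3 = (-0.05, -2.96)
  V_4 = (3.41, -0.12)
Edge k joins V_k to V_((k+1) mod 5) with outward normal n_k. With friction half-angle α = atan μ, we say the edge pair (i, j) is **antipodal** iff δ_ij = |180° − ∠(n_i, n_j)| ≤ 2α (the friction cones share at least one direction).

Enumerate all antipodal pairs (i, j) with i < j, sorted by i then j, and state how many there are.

α = atan 0.65 = 33.02°;  2α = 66.05°
n_0 = (-0.1920, +0.9814)
n_1 = (-0.9980, -0.0638)
n_2 = (-0.2301, -0.9732)
n_3 = (+0.6345, -0.7730)
n_4 = (+0.9562, +0.2927)
  (0,1): δ = 97.41°  ·
  (0,2): δ = 24.37°  ✓
  (0,3): δ = 28.31°  ✓
  (0,4): δ = 95.95°  ·
  (1,2): δ = 106.96°  ·
  (1,3): δ = 54.28°  ✓
  (1,4): δ = 13.36°  ✓
  (2,3): δ = 127.32°  ·
  (2,4): δ = 59.68°  ✓
  (3,4): δ = 112.36°  ·
antipodal pairs: 5

count = 5; pairs: (0,2), (0,3), (1,3), (1,4), (2,4)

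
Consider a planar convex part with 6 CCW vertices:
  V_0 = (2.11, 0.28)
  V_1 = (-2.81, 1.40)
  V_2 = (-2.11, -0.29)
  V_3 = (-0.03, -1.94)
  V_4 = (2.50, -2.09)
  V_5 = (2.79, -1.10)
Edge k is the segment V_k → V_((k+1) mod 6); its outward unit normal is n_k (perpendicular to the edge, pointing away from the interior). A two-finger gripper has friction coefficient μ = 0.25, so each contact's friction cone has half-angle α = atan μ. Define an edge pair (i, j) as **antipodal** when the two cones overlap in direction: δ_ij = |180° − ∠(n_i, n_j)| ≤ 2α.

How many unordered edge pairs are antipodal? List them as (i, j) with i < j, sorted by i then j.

count = 4; pairs: (0,2), (0,3), (1,5), (2,5)

α = atan 0.25 = 14.04°;  2α = 28.07°
n_0 = (+0.2220, +0.9751)
n_1 = (-0.9239, -0.3827)
n_2 = (-0.6215, -0.7834)
n_3 = (-0.0592, -0.9982)
n_4 = (+0.9597, -0.2811)
n_5 = (+0.8970, +0.4420)
  (0,1): δ = 54.68°  ·
  (0,2): δ = 25.60°  ✓
  (0,3): δ = 9.43°  ✓
  (0,4): δ = 86.50°  ·
  (0,5): δ = 129.06°  ·
  (1,2): δ = 150.92°  ·
  (1,3): δ = 115.89°  ·
  (1,4): δ = 38.83°  ·
  (1,5): δ = 3.73°  ✓
  (2,3): δ = 144.97°  ·
  (2,4): δ = 67.90°  ·
  (2,5): δ = 25.34°  ✓
  (3,4): δ = 102.93°  ·
  (3,5): δ = 60.38°  ·
  (4,5): δ = 137.44°  ·
antipodal pairs: 4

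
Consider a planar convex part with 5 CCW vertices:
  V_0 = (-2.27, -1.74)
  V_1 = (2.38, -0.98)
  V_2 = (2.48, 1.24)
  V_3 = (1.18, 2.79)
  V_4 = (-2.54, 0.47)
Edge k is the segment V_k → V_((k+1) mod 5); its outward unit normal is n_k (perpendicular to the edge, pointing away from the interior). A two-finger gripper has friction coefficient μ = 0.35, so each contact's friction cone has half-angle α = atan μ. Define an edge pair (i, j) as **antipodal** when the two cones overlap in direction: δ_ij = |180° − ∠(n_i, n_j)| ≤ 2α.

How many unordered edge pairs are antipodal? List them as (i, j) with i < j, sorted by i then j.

count = 3; pairs: (0,3), (1,4), (2,4)

α = atan 0.35 = 19.29°;  2α = 38.58°
n_0 = (+0.1613, -0.9869)
n_1 = (+0.9990, -0.0450)
n_2 = (+0.7662, +0.6426)
n_3 = (-0.5292, +0.8485)
n_4 = (-0.9926, -0.1213)
  (0,1): δ = 101.86°  ·
  (0,2): δ = 59.30°  ·
  (0,3): δ = 22.67°  ✓
  (0,4): δ = 87.68°  ·
  (1,2): δ = 137.43°  ·
  (1,3): δ = 55.47°  ·
  (1,4): δ = 9.54°  ✓
  (2,3): δ = 98.04°  ·
  (2,4): δ = 33.02°  ✓
  (3,4): δ = 114.98°  ·
antipodal pairs: 3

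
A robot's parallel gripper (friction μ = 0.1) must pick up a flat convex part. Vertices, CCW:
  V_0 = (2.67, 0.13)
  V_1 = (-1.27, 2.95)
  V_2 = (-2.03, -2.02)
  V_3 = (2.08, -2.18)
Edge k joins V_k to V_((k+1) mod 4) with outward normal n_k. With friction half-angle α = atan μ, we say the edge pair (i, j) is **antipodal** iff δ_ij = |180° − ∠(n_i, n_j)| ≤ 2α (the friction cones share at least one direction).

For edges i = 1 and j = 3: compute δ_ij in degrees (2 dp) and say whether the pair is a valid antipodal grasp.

α = atan 0.1 = 5.71°;  2α = 11.42°
edge 1: e_1 = (-0.76, -4.97);  n_1 = (-0.9885, +0.1512)
edge 3: e_3 = (+0.59, +2.31);  n_3 = (+0.9689, -0.2475)
∠(n_1, n_3) = 174.37°
δ = |180° − 174.37°| = 5.63°
5.63° ≤ 2α = 11.42°  →  valid

δ = 5.63°, valid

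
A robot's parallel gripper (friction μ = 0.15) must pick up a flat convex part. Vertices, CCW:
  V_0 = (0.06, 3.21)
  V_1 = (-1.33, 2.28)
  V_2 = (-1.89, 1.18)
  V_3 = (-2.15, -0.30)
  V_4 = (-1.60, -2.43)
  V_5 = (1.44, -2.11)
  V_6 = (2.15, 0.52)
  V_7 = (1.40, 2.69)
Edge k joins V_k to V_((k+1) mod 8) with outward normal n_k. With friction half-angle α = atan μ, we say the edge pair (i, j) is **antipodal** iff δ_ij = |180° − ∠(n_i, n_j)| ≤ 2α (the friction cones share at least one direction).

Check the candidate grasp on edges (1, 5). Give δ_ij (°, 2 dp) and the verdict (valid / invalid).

δ = 11.87°, valid

α = atan 0.15 = 8.53°;  2α = 17.06°
edge 1: e_1 = (-0.56, -1.10);  n_1 = (-0.8912, +0.4537)
edge 5: e_5 = (+0.71, +2.63);  n_5 = (+0.9654, -0.2606)
∠(n_1, n_5) = 168.13°
δ = |180° − 168.13°| = 11.87°
11.87° ≤ 2α = 17.06°  →  valid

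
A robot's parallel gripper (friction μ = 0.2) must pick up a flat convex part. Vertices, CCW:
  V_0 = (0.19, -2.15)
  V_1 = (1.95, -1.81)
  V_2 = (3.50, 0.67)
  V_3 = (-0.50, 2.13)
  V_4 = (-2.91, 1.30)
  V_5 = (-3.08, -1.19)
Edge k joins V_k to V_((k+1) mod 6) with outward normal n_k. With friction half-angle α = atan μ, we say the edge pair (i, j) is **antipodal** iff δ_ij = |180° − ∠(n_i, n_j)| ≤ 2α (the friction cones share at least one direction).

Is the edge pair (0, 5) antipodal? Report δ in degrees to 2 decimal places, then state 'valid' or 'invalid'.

α = atan 0.2 = 11.31°;  2α = 22.62°
edge 0: e_0 = (+1.76, +0.34);  n_0 = (+0.1897, -0.9818)
edge 5: e_5 = (+3.27, -0.96);  n_5 = (-0.2817, -0.9595)
∠(n_0, n_5) = 27.29°
δ = |180° − 27.29°| = 152.71°
152.71° > 2α = 22.62°  →  invalid

δ = 152.71°, invalid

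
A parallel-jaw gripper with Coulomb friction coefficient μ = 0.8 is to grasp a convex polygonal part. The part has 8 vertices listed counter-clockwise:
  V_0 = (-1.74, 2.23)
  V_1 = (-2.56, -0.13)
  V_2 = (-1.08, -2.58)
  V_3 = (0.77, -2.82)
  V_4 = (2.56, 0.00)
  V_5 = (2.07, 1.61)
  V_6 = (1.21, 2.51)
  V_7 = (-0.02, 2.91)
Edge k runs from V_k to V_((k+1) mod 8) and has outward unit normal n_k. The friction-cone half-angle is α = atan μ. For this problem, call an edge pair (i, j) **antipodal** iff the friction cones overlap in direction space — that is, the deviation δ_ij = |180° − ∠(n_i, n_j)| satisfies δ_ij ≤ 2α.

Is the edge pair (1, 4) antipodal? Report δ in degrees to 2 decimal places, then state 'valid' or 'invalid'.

δ = 14.21°, valid

α = atan 0.8 = 38.66°;  2α = 77.32°
edge 1: e_1 = (+1.48, -2.45);  n_1 = (-0.8559, -0.5171)
edge 4: e_4 = (-0.49, +1.61);  n_4 = (+0.9567, +0.2912)
∠(n_1, n_4) = 165.79°
δ = |180° − 165.79°| = 14.21°
14.21° ≤ 2α = 77.32°  →  valid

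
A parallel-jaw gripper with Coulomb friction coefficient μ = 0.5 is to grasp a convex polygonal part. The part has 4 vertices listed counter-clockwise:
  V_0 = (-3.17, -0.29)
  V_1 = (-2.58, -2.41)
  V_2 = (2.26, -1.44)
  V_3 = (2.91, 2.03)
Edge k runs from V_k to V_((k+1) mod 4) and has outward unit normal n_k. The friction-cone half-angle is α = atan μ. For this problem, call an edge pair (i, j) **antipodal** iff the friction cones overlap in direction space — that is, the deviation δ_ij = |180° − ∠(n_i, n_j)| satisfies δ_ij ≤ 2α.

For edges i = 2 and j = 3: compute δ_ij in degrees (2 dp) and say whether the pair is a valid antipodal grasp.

α = atan 0.5 = 26.57°;  2α = 53.13°
edge 2: e_2 = (+0.65, +3.47);  n_2 = (+0.9829, -0.1841)
edge 3: e_3 = (-6.08, -2.32);  n_3 = (-0.3565, +0.9343)
∠(n_2, n_3) = 121.50°
δ = |180° − 121.50°| = 58.50°
58.50° > 2α = 53.13°  →  invalid

δ = 58.50°, invalid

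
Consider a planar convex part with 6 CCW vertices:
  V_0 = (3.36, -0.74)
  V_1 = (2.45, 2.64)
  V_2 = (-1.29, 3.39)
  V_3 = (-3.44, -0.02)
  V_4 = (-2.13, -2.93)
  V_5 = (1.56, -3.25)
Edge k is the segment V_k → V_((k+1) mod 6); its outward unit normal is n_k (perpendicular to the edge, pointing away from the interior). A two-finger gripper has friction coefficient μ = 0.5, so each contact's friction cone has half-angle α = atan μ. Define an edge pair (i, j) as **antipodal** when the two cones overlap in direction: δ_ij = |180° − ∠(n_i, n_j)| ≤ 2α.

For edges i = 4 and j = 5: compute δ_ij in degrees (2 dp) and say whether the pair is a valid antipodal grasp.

α = atan 0.5 = 26.57°;  2α = 53.13°
edge 4: e_4 = (+3.69, -0.32);  n_4 = (-0.0864, -0.9963)
edge 5: e_5 = (+1.80, +2.51);  n_5 = (+0.8126, -0.5828)
∠(n_4, n_5) = 59.31°
δ = |180° − 59.31°| = 120.69°
120.69° > 2α = 53.13°  →  invalid

δ = 120.69°, invalid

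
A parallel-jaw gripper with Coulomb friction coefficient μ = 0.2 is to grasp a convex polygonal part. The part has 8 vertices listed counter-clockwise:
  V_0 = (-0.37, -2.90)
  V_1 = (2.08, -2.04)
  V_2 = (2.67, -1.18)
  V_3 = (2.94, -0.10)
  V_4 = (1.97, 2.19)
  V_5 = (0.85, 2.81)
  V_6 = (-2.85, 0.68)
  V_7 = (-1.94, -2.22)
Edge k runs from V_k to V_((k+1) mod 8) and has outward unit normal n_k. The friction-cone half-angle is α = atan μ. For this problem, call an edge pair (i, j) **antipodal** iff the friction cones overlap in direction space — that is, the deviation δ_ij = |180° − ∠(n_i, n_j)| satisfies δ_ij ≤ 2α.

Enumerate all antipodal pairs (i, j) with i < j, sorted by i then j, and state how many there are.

α = atan 0.2 = 11.31°;  2α = 22.62°
n_0 = (+0.3312, -0.9436)
n_1 = (+0.8246, -0.5657)
n_2 = (+0.9701, -0.2425)
n_3 = (+0.9208, +0.3900)
n_4 = (+0.4843, +0.8749)
n_5 = (-0.4989, +0.8667)
n_6 = (-0.9541, -0.2994)
n_7 = (-0.3974, -0.9176)
  (0,1): δ = 143.79°  ·
  (0,2): δ = 123.38°  ·
  (0,3): δ = 86.39°  ·
  (0,4): δ = 48.31°  ·
  (0,5): δ = 10.59°  ✓
  (0,6): δ = 88.08°  ·
  (0,7): δ = 137.24°  ·
  (1,2): δ = 159.58°  ·
  (1,3): δ = 122.59°  ·
  (1,4): δ = 84.52°  ·
  (1,5): δ = 25.62°  ·
  (1,6): δ = 51.87°  ·
  (1,7): δ = 101.03°  ·
  (2,3): δ = 143.01°  ·
  (2,4): δ = 104.93°  ·
  (2,5): δ = 46.04°  ·
  (2,6): δ = 31.46°  ·
  (2,7): δ = 80.62°  ·
  (3,4): δ = 141.92°  ·
  (3,5): δ = 83.03°  ·
  (3,6): δ = 5.54°  ✓
  (3,7): δ = 43.62°  ·
  (4,5): δ = 121.10°  ·
  (4,6): δ = 43.61°  ·
  (4,7): δ = 5.55°  ✓
  (5,6): δ = 102.51°  ·
  (5,7): δ = 53.35°  ·
  (6,7): δ = 130.84°  ·
antipodal pairs: 3

count = 3; pairs: (0,5), (3,6), (4,7)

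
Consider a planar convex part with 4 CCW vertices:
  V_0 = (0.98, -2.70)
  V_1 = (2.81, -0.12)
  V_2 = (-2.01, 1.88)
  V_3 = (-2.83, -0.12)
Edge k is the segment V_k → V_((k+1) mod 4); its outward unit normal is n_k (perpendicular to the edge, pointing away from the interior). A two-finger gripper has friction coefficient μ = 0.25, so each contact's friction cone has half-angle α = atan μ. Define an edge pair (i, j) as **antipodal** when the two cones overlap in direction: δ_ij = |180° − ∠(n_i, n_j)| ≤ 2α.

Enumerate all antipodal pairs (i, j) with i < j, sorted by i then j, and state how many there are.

α = atan 0.25 = 14.04°;  2α = 28.07°
n_0 = (+0.8157, -0.5785)
n_1 = (+0.3833, +0.9236)
n_2 = (-0.9253, +0.3794)
n_3 = (-0.5607, -0.8280)
  (0,1): δ = 77.19°  ·
  (0,2): δ = 13.05°  ✓
  (0,3): δ = 91.24°  ·
  (1,2): δ = 89.76°  ·
  (1,3): δ = 11.57°  ✓
  (2,3): δ = 101.81°  ·
antipodal pairs: 2

count = 2; pairs: (0,2), (1,3)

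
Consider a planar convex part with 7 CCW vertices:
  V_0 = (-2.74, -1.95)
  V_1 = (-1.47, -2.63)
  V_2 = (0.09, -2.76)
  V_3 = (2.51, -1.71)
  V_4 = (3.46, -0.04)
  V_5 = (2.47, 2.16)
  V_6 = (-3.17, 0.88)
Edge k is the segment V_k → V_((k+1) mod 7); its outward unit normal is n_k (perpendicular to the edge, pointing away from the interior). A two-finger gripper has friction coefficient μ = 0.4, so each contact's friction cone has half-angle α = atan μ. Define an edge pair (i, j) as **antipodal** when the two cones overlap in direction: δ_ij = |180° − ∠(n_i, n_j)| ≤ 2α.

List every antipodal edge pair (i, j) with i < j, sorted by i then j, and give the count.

α = atan 0.4 = 21.80°;  2α = 43.60°
n_0 = (-0.4720, -0.8816)
n_1 = (-0.0830, -0.9965)
n_2 = (+0.3980, -0.9174)
n_3 = (+0.8692, -0.4945)
n_4 = (+0.9119, +0.4104)
n_5 = (-0.2213, +0.9752)
n_6 = (-0.9887, -0.1502)
  (0,1): δ = 156.60°  ·
  (0,2): δ = 128.38°  ·
  (0,3): δ = 91.47°  ·
  (0,4): δ = 37.61°  ✓
  (0,5): δ = 40.95°  ✓
  (0,6): δ = 126.81°  ·
  (1,2): δ = 151.78°  ·
  (1,3): δ = 114.87°  ·
  (1,4): δ = 61.01°  ·
  (1,5): δ = 17.55°  ✓
  (1,6): δ = 103.40°  ·
  (2,3): δ = 143.09°  ·
  (2,4): δ = 89.23°  ·
  (2,5): δ = 10.67°  ✓
  (2,6): δ = 75.18°  ·
  (3,4): δ = 126.14°  ·
  (3,5): δ = 47.58°  ·
  (3,6): δ = 38.27°  ✓
  (4,5): δ = 101.44°  ·
  (4,6): δ = 15.59°  ✓
  (5,6): δ = 94.15°  ·
antipodal pairs: 6

count = 6; pairs: (0,4), (0,5), (1,5), (2,5), (3,6), (4,6)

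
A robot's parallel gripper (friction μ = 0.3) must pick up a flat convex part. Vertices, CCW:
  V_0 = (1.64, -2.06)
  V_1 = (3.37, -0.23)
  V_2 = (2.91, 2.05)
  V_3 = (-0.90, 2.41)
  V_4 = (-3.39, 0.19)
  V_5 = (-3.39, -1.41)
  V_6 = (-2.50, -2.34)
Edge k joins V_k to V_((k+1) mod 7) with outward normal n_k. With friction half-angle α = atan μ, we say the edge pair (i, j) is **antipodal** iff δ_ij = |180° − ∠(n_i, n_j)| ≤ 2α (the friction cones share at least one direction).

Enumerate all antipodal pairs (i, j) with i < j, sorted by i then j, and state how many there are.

α = atan 0.3 = 16.70°;  2α = 33.40°
n_0 = (+0.7267, -0.6870)
n_1 = (+0.9802, +0.1978)
n_2 = (+0.0941, +0.9956)
n_3 = (-0.6655, +0.7464)
n_4 = (-1.0000, -0.0000)
n_5 = (-0.7225, -0.6914)
n_6 = (+0.0675, -0.9977)
  (0,1): δ = 125.20°  ·
  (0,2): δ = 52.01°  ·
  (0,3): δ = 4.89°  ✓
  (0,4): δ = 43.39°  ·
  (0,5): δ = 87.13°  ·
  (0,6): δ = 137.26°  ·
  (1,2): δ = 106.80°  ·
  (1,3): δ = 59.69°  ·
  (1,4): δ = 11.41°  ✓
  (1,5): δ = 32.33°  ✓
  (1,6): δ = 82.46°  ·
  (2,3): δ = 132.88°  ·
  (2,4): δ = 84.60°  ·
  (2,5): δ = 40.86°  ·
  (2,6): δ = 9.27°  ✓
  (3,4): δ = 131.72°  ·
  (3,5): δ = 87.98°  ·
  (3,6): δ = 37.85°  ·
  (4,5): δ = 136.26°  ·
  (4,6): δ = 86.13°  ·
  (5,6): δ = 129.87°  ·
antipodal pairs: 4

count = 4; pairs: (0,3), (1,4), (1,5), (2,6)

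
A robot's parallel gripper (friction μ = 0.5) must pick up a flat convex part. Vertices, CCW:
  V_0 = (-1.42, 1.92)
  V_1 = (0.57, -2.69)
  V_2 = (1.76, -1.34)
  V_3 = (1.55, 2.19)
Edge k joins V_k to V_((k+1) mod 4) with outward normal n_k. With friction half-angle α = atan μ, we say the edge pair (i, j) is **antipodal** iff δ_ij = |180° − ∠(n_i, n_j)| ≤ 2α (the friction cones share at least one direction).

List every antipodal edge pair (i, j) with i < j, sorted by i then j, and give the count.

count = 2; pairs: (0,2), (1,3)

α = atan 0.5 = 26.57°;  2α = 53.13°
n_0 = (-0.9181, -0.3963)
n_1 = (+0.7502, -0.6613)
n_2 = (+0.9982, +0.0594)
n_3 = (-0.0905, +0.9959)
  (0,1): δ = 64.74°  ·
  (0,2): δ = 19.94°  ✓
  (0,3): δ = 71.85°  ·
  (1,2): δ = 135.20°  ·
  (1,3): δ = 43.41°  ✓
  (2,3): δ = 88.21°  ·
antipodal pairs: 2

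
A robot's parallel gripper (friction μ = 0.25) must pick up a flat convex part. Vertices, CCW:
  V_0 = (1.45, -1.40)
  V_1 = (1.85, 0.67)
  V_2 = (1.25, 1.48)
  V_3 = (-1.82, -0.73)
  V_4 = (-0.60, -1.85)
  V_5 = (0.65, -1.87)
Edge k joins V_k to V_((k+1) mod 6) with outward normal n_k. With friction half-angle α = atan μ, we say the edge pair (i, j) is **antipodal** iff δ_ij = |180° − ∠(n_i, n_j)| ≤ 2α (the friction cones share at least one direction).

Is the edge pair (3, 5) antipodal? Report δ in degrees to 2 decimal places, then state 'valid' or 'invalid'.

α = atan 0.25 = 14.04°;  2α = 28.07°
edge 3: e_3 = (+1.22, -1.12);  n_3 = (-0.6763, -0.7367)
edge 5: e_5 = (+0.80, +0.47);  n_5 = (+0.5065, -0.8622)
∠(n_3, n_5) = 72.99°
δ = |180° − 72.99°| = 107.01°
107.01° > 2α = 28.07°  →  invalid

δ = 107.01°, invalid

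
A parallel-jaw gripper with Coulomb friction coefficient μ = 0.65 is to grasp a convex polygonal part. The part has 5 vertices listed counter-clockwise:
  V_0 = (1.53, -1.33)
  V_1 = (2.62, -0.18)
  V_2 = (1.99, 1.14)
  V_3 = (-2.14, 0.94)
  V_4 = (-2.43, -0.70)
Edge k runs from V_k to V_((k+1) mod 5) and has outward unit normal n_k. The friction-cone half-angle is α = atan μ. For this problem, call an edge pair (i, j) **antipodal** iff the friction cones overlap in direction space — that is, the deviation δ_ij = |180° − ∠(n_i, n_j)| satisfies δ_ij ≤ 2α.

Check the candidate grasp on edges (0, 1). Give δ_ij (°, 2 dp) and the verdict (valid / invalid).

δ = 111.02°, invalid

α = atan 0.65 = 33.02°;  2α = 66.05°
edge 0: e_0 = (+1.09, +1.15);  n_0 = (+0.7258, -0.6879)
edge 1: e_1 = (-0.63, +1.32);  n_1 = (+0.9025, +0.4307)
∠(n_0, n_1) = 68.98°
δ = |180° − 68.98°| = 111.02°
111.02° > 2α = 66.05°  →  invalid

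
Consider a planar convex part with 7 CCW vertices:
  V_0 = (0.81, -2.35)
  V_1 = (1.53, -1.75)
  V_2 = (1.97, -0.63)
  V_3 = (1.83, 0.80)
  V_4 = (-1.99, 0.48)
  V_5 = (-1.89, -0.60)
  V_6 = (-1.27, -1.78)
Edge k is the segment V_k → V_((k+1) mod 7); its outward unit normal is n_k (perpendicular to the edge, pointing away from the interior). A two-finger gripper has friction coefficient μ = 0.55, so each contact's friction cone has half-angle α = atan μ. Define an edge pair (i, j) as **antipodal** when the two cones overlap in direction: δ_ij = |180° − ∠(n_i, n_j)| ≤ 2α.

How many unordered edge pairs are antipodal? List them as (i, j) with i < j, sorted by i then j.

α = atan 0.55 = 28.81°;  2α = 57.62°
n_0 = (+0.6402, -0.7682)
n_1 = (+0.9308, -0.3657)
n_2 = (+0.9952, +0.0974)
n_3 = (-0.0835, +0.9965)
n_4 = (-0.9957, -0.0922)
n_5 = (-0.8852, -0.4651)
n_6 = (-0.2643, -0.9644)
  (0,1): δ = 151.25°  ·
  (0,2): δ = 124.21°  ·
  (0,3): δ = 35.02°  ✓
  (0,4): δ = 55.48°  ✓
  (0,5): δ = 77.91°  ·
  (0,6): δ = 124.87°  ·
  (1,2): δ = 152.96°  ·
  (1,3): δ = 63.76°  ·
  (1,4): δ = 26.74°  ✓
  (1,5): δ = 49.17°  ✓
  (1,6): δ = 96.12°  ·
  (2,3): δ = 90.80°  ·
  (2,4): δ = 0.30°  ✓
  (2,5): δ = 22.13°  ✓
  (2,6): δ = 69.08°  ·
  (3,4): δ = 89.50°  ·
  (3,5): δ = 67.07°  ·
  (3,6): δ = 20.11°  ✓
  (4,5): δ = 157.57°  ·
  (4,6): δ = 110.62°  ·
  (5,6): δ = 133.04°  ·
antipodal pairs: 7

count = 7; pairs: (0,3), (0,4), (1,4), (1,5), (2,4), (2,5), (3,6)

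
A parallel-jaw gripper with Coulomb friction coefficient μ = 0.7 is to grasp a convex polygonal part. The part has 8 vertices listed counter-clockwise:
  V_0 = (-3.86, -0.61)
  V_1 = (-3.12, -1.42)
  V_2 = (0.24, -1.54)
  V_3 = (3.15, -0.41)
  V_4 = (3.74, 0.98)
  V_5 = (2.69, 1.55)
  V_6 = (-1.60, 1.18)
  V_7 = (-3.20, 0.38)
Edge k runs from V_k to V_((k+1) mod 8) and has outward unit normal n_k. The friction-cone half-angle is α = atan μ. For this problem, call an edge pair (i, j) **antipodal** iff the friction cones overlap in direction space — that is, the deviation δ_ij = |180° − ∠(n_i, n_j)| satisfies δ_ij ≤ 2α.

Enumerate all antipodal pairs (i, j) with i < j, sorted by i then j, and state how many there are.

count = 14; pairs: (0,3), (0,4), (0,5), (1,4), (1,5), (1,6), (1,7), (2,4), (2,5), (2,6), (2,7), (3,5), (3,6), (3,7)

α = atan 0.7 = 34.99°;  2α = 69.98°
n_0 = (-0.7383, -0.6745)
n_1 = (-0.0357, -0.9994)
n_2 = (+0.3620, -0.9322)
n_3 = (+0.9205, -0.3907)
n_4 = (+0.4771, +0.8789)
n_5 = (-0.0859, +0.9963)
n_6 = (-0.4472, +0.8944)
n_7 = (-0.8321, +0.5547)
  (0,1): δ = 134.46°  ·
  (0,2): δ = 111.19°  ·
  (0,3): δ = 65.41°  ✓
  (0,4): δ = 19.09°  ✓
  (0,5): δ = 52.52°  ✓
  (0,6): δ = 74.15°  ·
  (0,7): δ = 103.90°  ·
  (1,2): δ = 156.73°  ·
  (1,3): δ = 110.95°  ·
  (1,4): δ = 26.45°  ✓
  (1,5): δ = 6.97°  ✓
  (1,6): δ = 28.61°  ✓
  (1,7): δ = 58.36°  ✓
  (2,3): δ = 134.22°  ·
  (2,4): δ = 49.72°  ✓
  (2,5): δ = 16.29°  ✓
  (2,6): δ = 5.34°  ✓
  (2,7): δ = 35.09°  ✓
  (3,4): δ = 95.50°  ·
  (3,5): δ = 62.07°  ✓
  (3,6): δ = 40.44°  ✓
  (3,7): δ = 10.69°  ✓
  (4,5): δ = 146.57°  ·
  (4,6): δ = 124.94°  ·
  (4,7): δ = 95.19°  ·
  (5,6): δ = 158.36°  ·
  (5,7): δ = 128.62°  ·
  (6,7): δ = 150.26°  ·
antipodal pairs: 14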